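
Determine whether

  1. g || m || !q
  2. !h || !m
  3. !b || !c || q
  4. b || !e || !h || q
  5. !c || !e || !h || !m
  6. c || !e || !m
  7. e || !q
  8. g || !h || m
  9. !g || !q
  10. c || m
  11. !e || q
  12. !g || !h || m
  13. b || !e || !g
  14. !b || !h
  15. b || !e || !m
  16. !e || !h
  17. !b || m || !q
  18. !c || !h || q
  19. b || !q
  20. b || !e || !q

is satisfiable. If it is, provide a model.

Set g = False.
Set q = False.
  then (!e || q) forces e = False.
Set c = True.
  then (!b || !c || q) forces b = False.
  then (!c || !h || q) forces h = False.
Set m = True.
All clauses satisfied.

g = False, q = False, c = True, h = False, m = True, b = False, e = False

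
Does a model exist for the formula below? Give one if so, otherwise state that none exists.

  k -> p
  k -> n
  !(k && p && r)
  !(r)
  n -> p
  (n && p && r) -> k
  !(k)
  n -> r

Unit clause (!r) forces r = False.
Unit clause (!k) forces k = False.
In (!n || r) only !n is left, so n = False.
Set p = False.
Check each clause:
  (!r): !r holds.
  (!k): !k holds.
  (!k || !p || !r): !k holds.
  (!n || p): !n holds.
  (!k || p): !k holds.
  (!k || n): !k holds.
  (k || !n || !p || !r): !n holds.
  (!n || r): !n holds.
All clauses satisfied.

r = False; k = False; n = False; p = False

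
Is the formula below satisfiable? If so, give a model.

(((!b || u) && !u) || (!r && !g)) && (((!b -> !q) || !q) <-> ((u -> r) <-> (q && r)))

q=F, u=T, b=T, g=F, r=F

  ((!b || u) && !u) || (!r && !g) = True
    (!b || u) && !u = False
      !b || u = True
        !b = False
      !u = False
    !r && !g = True
      !r = True
      !g = True
  ((!b -> !q) || !q) <-> ((u -> r) <-> (q && r)) = True
    (!b -> !q) || !q = True
      !b -> !q = True
        !b = False
        !q = True
      !q = True
    (u -> r) <-> (q && r) = True
      u -> r = False
      q && r = False
Both conjuncts True, so the formula holds.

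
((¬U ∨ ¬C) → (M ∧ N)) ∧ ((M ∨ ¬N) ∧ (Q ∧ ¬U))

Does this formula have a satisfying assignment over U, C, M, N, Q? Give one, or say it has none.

U = False, C = True, M = True, N = True, Q = True

  (¬U ∨ ¬C) → (M ∧ N) = True
    ¬U ∨ ¬C = True
      ¬U = True
      ¬C = False
    M ∧ N = True
  (M ∨ ¬N) ∧ (Q ∧ ¬U) = True
    M ∨ ¬N = True
      ¬N = False
    Q ∧ ¬U = True
      ¬U = True
Both conjuncts True, so the formula holds.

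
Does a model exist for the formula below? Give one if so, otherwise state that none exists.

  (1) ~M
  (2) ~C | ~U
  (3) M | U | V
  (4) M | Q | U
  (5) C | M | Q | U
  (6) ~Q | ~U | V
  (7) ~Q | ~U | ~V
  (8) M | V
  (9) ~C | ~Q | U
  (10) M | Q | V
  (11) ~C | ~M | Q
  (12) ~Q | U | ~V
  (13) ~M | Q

Unit clause (~M) forces M = False.
In (M | V) only V is left, so V = True.
Set Q = False.
  then (M | Q | U) forces U = True.
  then (~C | ~U) forces C = False.
All clauses satisfied.

Q: False, C: False, U: True, M: False, V: True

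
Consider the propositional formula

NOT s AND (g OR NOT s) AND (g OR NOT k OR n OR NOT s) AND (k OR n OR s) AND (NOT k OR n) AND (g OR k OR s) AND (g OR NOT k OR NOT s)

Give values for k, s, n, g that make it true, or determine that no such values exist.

k: True, s: False, n: True, g: True

Unit clause (NOT s) forces s = False.
Set k = True.
  then (NOT k OR n) forces n = True.
Set g = True.
Check each clause:
  (NOT s): NOT s holds.
  (g OR NOT s): g holds.
  (g OR NOT k OR n OR NOT s): g holds.
  (k OR n OR s): k holds.
  (NOT k OR n): n holds.
  (g OR k OR s): g holds.
  (g OR NOT k OR NOT s): g holds.
All clauses satisfied.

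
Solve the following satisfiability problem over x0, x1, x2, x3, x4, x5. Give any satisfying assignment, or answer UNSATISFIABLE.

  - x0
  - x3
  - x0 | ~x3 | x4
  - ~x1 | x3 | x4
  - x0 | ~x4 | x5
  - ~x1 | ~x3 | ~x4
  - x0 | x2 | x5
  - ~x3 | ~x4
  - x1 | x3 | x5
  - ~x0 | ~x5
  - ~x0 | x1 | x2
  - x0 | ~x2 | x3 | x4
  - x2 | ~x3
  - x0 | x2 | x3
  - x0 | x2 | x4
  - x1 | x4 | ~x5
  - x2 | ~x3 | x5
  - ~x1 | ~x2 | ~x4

Unit clause (x0) forces x0 = True.
Unit clause (x3) forces x3 = True.
In (~x3 | ~x4) only ~x4 is left, so x4 = False.
In (~x0 | ~x5) only ~x5 is left, so x5 = False.
In (x2 | ~x3) only x2 is left, so x2 = True.
Set x1 = False.
All clauses satisfied.

x0 = True, x1 = False, x2 = True, x3 = True, x4 = False, x5 = False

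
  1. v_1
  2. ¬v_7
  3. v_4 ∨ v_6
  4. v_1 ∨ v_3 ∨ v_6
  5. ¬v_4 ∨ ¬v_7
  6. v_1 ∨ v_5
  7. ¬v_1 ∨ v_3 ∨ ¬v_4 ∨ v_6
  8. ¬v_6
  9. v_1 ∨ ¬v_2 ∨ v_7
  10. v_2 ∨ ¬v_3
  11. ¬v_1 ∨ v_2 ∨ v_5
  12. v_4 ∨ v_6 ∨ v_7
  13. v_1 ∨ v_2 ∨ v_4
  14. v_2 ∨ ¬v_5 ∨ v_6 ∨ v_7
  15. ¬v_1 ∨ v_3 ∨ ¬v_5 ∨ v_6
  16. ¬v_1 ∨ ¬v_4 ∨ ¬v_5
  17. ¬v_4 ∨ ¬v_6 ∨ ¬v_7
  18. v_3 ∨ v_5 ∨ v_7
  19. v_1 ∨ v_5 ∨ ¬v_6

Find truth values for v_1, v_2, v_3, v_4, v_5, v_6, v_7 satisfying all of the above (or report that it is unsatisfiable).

v_1 = True, v_2 = True, v_3 = True, v_4 = True, v_5 = False, v_6 = False, v_7 = False

Unit clause (v_1) forces v_1 = True.
Unit clause (¬v_7) forces v_7 = False.
Unit clause (¬v_6) forces v_6 = False.
In (v_4 ∨ v_6 ∨ v_7) only v_4 is left, so v_4 = True.
In (¬v_1 ∨ ¬v_4 ∨ ¬v_5) only ¬v_5 is left, so v_5 = False.
In (v_3 ∨ v_5 ∨ v_7) only v_3 is left, so v_3 = True.
In (v_2 ∨ ¬v_3) only v_2 is left, so v_2 = True.
All clauses satisfied.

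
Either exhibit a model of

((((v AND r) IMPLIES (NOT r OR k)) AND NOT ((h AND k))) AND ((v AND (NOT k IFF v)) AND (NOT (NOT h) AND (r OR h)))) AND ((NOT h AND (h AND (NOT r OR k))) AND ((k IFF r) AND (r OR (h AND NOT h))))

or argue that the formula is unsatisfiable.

Unsatisfiable — no assignment works.

Case h = True: the conjunct NOT h is False.
Case h = False: the conjunct NOT (NOT h) becomes NOT (NOT False) = False.
Both cases fail — unsatisfiable.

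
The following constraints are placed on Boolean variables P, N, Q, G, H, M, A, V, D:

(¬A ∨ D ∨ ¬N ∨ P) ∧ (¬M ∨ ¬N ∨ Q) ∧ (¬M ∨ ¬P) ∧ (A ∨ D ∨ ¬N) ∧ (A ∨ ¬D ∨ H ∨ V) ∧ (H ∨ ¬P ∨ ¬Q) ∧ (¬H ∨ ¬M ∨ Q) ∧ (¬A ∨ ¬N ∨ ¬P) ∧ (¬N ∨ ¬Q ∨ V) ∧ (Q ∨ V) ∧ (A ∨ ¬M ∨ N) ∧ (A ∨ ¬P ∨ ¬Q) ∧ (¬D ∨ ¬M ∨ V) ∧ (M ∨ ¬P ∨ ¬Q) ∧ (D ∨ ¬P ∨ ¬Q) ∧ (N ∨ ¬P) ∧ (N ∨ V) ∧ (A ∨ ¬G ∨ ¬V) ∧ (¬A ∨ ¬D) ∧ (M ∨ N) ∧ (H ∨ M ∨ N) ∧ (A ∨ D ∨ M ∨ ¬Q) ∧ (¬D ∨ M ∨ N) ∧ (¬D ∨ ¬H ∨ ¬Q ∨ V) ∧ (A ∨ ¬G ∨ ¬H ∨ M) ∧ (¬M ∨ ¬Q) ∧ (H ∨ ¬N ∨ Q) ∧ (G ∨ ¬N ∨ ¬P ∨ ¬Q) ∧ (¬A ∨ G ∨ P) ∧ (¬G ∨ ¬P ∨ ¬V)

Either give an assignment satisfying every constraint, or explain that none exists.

P=F, N=T, Q=F, G=F, H=T, M=F, A=F, V=T, D=T

Set P = False.
Set N = True.
Set Q = False.
  then (¬M ∨ ¬N ∨ Q) forces M = False.
  then (Q ∨ V) forces V = True.
  then (H ∨ ¬N ∨ Q) forces H = True.
Try G = True:
  (A ∨ ¬G ∨ ¬V) forces A = True.
  (¬A ∨ D ∨ ¬N ∨ P) forces D = True.
  clause (¬A ∨ ¬D) is falsified — backtrack.
So G = False.
  then (¬A ∨ G ∨ P) forces A = False.
  then (A ∨ D ∨ ¬N) forces D = True.
All clauses satisfied.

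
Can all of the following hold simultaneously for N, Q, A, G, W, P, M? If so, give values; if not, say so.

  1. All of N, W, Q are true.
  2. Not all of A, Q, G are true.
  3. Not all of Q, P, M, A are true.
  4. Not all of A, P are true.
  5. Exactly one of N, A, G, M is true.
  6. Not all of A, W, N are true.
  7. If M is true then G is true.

N = True, Q = True, A = False, G = False, W = True, P = True, M = False

  (1) {N, W, Q}: all 3 true ✓
  (2) {A, Q, G}: 1/3 true — not all ✓
  (3) {Q, P, M, A}: 2/4 true — not all ✓
  (4) {A, P}: 1/2 true — not all ✓
  (5) {N, A, G, M}: 1 true — exactly one ✓
  (6) {A, W, N}: 2/3 true — not all ✓
  (7) M=F ⇒ G: vacuous ✓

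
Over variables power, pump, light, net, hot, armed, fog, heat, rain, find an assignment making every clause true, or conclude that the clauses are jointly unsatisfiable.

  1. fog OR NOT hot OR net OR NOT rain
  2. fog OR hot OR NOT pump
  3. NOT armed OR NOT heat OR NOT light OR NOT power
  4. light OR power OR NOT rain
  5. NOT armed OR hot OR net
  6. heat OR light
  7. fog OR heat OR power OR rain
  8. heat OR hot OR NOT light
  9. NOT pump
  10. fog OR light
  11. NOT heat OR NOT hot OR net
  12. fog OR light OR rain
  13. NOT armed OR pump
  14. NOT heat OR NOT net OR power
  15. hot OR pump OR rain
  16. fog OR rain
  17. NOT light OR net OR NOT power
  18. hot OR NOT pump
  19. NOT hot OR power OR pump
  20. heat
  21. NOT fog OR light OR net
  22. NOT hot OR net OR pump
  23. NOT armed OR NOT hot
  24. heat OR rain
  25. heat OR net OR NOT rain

power=F; pump=F; light=T; net=F; hot=F; armed=F; fog=T; heat=T; rain=T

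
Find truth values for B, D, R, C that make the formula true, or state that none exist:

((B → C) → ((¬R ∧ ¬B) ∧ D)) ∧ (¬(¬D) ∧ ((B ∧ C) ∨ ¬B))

B: False; D: True; R: False; C: False

  (B → C) → ((¬R ∧ ¬B) ∧ D) = True
    B → C = True
    (¬R ∧ ¬B) ∧ D = True
      ¬R ∧ ¬B = True
        ¬R = True
        ¬B = True
  ¬(¬D) ∧ ((B ∧ C) ∨ ¬B) = True
    ¬(¬D) = True
      ¬D = False
    (B ∧ C) ∨ ¬B = True
      B ∧ C = False
      ¬B = True
Both conjuncts True, so the formula holds.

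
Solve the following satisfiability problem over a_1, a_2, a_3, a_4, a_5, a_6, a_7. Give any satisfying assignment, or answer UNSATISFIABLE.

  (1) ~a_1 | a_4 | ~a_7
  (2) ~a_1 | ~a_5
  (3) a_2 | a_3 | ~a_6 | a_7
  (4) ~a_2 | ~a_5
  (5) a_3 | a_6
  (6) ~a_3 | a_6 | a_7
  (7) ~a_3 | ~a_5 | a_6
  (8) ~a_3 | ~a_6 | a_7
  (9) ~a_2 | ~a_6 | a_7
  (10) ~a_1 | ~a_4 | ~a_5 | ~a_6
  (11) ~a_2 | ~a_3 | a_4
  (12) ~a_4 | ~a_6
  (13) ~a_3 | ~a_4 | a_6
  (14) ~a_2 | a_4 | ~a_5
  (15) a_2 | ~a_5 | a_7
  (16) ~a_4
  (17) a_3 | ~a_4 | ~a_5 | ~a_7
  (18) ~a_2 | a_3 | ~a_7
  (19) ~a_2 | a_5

a_1 = False, a_2 = False, a_3 = False, a_4 = False, a_5 = False, a_6 = True, a_7 = True

Unit clause (~a_4) forces a_4 = False.
Set a_1 = False.
Try a_2 = True:
  (~a_2 | ~a_5) forces a_5 = False.
  clause (~a_2 | a_5) is falsified — backtrack.
So a_2 = False.
Set a_3 = False.
  then (a_3 | a_6) forces a_6 = True.
  then (a_2 | a_3 | ~a_6 | a_7) forces a_7 = True.
Set a_5 = False.
All clauses satisfied.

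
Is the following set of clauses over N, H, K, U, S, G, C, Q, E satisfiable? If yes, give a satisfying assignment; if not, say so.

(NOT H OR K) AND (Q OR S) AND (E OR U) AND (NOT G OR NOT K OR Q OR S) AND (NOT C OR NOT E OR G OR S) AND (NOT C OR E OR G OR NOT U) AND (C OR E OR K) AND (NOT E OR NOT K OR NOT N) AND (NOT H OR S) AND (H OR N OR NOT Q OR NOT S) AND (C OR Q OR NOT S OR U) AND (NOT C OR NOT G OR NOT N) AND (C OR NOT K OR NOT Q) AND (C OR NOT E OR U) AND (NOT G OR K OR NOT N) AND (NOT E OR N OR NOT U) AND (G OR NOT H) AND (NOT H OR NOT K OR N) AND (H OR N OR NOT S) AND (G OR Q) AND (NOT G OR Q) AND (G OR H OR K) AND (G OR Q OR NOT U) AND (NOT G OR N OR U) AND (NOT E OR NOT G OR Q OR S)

Set N = False.
Try H = True:
  (NOT H OR K) forces K = True.
  clause (NOT H OR NOT K OR N) is falsified — backtrack.
So H = False.
  then (H OR N OR NOT S) forces S = False.
  then (Q OR S) forces Q = True.
Set K = False.
  then (G OR H OR K) forces G = True.
  then (NOT G OR N OR U) forces U = True.
  then (NOT E OR N OR NOT U) forces E = False.
  then (C OR E OR K) forces C = True.
All clauses satisfied.

N=F, H=F, K=F, U=T, S=F, G=T, C=T, Q=T, E=F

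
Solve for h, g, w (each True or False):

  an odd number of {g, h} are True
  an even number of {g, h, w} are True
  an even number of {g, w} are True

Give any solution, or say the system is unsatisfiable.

h=F; g=T; w=T

{g, h}: 1 true → odd ✓
{g, h, w}: 2 true → even ✓
{g, w}: 2 true → even ✓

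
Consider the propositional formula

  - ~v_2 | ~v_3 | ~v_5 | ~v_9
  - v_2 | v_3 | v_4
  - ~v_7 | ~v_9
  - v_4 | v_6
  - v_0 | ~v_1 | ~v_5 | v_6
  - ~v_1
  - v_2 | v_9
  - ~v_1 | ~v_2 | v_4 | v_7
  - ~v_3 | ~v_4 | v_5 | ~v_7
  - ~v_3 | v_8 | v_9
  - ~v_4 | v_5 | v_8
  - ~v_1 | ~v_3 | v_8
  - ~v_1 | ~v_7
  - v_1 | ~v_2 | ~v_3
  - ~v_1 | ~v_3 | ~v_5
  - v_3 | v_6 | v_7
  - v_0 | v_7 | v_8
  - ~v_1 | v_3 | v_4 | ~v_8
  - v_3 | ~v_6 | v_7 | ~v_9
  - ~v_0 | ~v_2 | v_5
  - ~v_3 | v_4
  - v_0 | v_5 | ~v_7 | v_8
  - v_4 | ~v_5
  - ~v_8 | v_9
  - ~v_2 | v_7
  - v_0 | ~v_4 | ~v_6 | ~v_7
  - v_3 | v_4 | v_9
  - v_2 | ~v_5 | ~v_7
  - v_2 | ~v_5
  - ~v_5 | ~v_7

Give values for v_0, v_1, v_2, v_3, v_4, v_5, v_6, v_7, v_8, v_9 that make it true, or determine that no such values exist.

Unit clause (~v_1) forces v_1 = False.
Set v_0 = True.
Try v_2 = True:
  (v_1 | ~v_2 | ~v_3) forces v_3 = False.
  (~v_0 | ~v_2 | v_5) forces v_5 = True.
  (v_4 | ~v_5) forces v_4 = True.
  (~v_2 | v_7) forces v_7 = True.
  clause (~v_5 | ~v_7) is falsified — backtrack.
So v_2 = False.
  then (v_2 | v_9) forces v_9 = True.
  then (v_2 | ~v_5) forces v_5 = False.
  then (~v_7 | ~v_9) forces v_7 = False.
Try v_3 = False:
  (v_2 | v_3 | v_4) forces v_4 = True.
  (~v_4 | v_5 | v_8) forces v_8 = True.
  (v_3 | v_6 | v_7) forces v_6 = True.
  clause (v_3 | ~v_6 | v_7 | ~v_9) is falsified — backtrack.
So v_3 = True.
  then (~v_3 | v_4) forces v_4 = True.
  then (~v_4 | v_5 | v_8) forces v_8 = True.
Set v_6 = False.
All clauses satisfied.

v_0=T, v_1=F, v_2=F, v_3=T, v_4=T, v_5=F, v_6=F, v_7=F, v_8=T, v_9=T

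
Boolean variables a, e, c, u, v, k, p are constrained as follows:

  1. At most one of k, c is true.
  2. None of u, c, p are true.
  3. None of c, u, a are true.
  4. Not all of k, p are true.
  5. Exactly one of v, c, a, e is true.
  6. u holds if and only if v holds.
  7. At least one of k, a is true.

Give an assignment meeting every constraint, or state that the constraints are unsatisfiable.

a=F, e=T, c=F, u=F, v=F, k=T, p=F

  (1) {k, c}: 1 true — at most one ✓
  (2) {u, c, p}: 0 true — none ✓
  (3) {c, u, a}: 0 true — none ✓
  (4) {k, p}: 1/2 true — not all ✓
  (5) {v, c, a, e}: 1 true — exactly one ✓
  (6) u=F, v=F — same ✓
  (7) {k, a}: 1 true — at least one ✓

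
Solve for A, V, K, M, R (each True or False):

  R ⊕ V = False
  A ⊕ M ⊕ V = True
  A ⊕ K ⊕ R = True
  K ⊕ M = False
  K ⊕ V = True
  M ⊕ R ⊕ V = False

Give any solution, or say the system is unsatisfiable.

A: False, V: True, K: False, M: False, R: True

R ⊕ V = T ⊕ T = False ✓
A ⊕ M ⊕ V = F ⊕ F ⊕ T = True ✓
A ⊕ K ⊕ R = F ⊕ F ⊕ T = True ✓
K ⊕ M = F ⊕ F = False ✓
K ⊕ V = F ⊕ T = True ✓
M ⊕ R ⊕ V = F ⊕ T ⊕ T = False ✓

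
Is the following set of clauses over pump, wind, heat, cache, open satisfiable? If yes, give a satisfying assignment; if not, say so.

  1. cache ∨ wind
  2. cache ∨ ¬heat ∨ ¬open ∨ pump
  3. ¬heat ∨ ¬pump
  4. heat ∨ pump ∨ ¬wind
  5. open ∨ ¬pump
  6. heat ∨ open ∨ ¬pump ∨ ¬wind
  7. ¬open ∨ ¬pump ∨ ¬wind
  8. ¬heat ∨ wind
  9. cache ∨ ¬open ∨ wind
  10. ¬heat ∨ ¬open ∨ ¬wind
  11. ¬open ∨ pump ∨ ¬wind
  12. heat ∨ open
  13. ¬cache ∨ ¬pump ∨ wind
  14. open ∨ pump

pump = False, wind = False, heat = False, cache = True, open = True

Try pump = True:
  (¬heat ∨ ¬pump) forces heat = False.
  (open ∨ ¬pump) forces open = True.
  (¬open ∨ ¬pump ∨ ¬wind) forces wind = False.
  (cache ∨ wind) forces cache = True.
  clause (¬cache ∨ ¬pump ∨ wind) is falsified — backtrack.
So pump = False.
  then (open ∨ pump) forces open = True.
  then (¬open ∨ pump ∨ ¬wind) forces wind = False.
  then (cache ∨ wind) forces cache = True.
  then (¬heat ∨ wind) forces heat = False.
All clauses satisfied.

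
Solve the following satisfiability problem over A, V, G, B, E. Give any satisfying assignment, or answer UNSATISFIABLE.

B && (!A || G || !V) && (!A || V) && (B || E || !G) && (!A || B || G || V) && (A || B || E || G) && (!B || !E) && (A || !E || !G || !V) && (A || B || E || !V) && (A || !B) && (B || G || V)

A=T; V=T; G=T; B=T; E=F

Unit clause (B) forces B = True.
In (!B || !E) only !E is left, so E = False.
In (A || !B) only A is left, so A = True.
In (!A || V) only V is left, so V = True.
In (!A || G || !V) only G is left, so G = True.
All clauses satisfied.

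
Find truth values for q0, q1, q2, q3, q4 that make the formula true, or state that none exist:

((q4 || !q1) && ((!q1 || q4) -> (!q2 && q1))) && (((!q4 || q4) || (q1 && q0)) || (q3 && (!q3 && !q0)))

q0 = False, q1 = True, q2 = False, q3 = False, q4 = True

  (q4 || !q1) && ((!q1 || q4) -> (!q2 && q1)) = True
    q4 || !q1 = True
      !q1 = False
    (!q1 || q4) -> (!q2 && q1) = True
      !q1 || q4 = True
        !q1 = False
      !q2 && q1 = True
        !q2 = True
  ((!q4 || q4) || (q1 && q0)) || (q3 && (!q3 && !q0)) = True
    (!q4 || q4) || (q1 && q0) = True
      !q4 || q4 = True
        !q4 = False
      q1 && q0 = False
    q3 && (!q3 && !q0) = False
      !q3 && !q0 = True
        !q3 = True
        !q0 = True
Both conjuncts True, so the formula holds.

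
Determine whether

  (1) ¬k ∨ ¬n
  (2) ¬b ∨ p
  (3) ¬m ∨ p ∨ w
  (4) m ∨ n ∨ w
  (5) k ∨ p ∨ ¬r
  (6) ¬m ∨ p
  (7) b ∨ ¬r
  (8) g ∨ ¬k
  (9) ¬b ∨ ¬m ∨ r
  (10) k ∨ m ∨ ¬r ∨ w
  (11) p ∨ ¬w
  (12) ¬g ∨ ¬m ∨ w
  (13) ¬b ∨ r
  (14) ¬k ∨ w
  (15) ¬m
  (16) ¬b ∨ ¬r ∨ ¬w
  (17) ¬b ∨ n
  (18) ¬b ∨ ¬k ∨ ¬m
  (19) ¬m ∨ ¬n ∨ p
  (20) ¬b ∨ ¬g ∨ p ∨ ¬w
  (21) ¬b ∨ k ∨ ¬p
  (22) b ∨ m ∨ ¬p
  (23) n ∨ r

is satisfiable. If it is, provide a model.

b = False, r = False, w = False, n = True, p = False, m = False, g = False, k = False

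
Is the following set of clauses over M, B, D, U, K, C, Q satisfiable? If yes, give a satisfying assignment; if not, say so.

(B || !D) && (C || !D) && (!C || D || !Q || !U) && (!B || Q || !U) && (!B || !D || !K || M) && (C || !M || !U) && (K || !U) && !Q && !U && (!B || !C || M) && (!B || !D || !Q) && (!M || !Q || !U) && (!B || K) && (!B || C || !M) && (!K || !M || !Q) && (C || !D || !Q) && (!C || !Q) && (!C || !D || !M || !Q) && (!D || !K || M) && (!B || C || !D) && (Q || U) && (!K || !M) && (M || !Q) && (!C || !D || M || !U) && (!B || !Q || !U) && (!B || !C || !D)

Unsatisfiable — no assignment works.

Case U = True:
  Clause (!U) is falsified — contradiction.
Case U = False:
  (!Q) forces Q = False.
  Clause (Q || U) is falsified — contradiction.
Both cases fail, so the formula is unsatisfiable.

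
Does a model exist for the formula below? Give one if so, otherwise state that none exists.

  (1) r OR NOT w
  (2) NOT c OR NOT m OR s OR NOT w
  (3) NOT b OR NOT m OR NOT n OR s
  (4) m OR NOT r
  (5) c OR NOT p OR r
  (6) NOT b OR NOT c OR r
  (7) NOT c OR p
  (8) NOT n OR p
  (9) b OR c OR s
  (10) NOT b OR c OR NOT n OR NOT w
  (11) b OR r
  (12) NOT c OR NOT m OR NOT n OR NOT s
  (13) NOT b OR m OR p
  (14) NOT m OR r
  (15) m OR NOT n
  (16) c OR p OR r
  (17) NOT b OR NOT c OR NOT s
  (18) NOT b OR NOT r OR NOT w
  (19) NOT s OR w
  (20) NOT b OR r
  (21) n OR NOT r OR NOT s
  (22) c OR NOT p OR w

m=T, w=F, b=F, s=F, c=T, n=F, p=T, r=T

Try m = False:
  (m OR NOT r) forces r = False.
  (r OR NOT w) forces w = False.
  (b OR r) forces b = True.
  clause (NOT b OR r) is falsified — backtrack.
So m = True.
  then (NOT m OR r) forces r = True.
Set w = False.
  then (NOT s OR w) forces s = False.
Set b = False.
  then (b OR c OR s) forces c = True.
  then (NOT c OR p) forces p = True.
Set n = False.
All clauses satisfied.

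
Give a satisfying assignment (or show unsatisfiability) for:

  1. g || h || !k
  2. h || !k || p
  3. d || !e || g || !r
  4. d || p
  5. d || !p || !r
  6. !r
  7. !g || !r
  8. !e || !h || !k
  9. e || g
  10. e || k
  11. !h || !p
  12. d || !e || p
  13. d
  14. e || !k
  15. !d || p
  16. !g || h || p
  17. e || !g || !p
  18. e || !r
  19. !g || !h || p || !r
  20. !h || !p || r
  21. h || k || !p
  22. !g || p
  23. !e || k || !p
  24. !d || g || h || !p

Unit clause (!r) forces r = False.
Unit clause (d) forces d = True.
In (!d || p) only p is left, so p = True.
In (!h || !p || r) only !h is left, so h = False.
In (h || k || !p) only k is left, so k = True.
In (!d || g || h || !p) only g is left, so g = True.
In (e || !k) only e is left, so e = True.
All clauses satisfied.

e = True, k = True, p = True, h = False, g = True, d = True, r = False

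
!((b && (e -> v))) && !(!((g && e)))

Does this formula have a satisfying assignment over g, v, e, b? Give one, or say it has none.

g=T; v=F; e=T; b=T

  !((b && (e -> v))) = True
    b && (e -> v) = False
      e -> v = False
  !(!((g && e))) = True
    !((g && e)) = False
      g && e = True
Both conjuncts True, so the formula holds.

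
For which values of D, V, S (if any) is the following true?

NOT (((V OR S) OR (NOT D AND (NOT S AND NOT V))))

D = True; V = False; S = False

  NOT (((V OR S) OR (NOT D AND (NOT S AND NOT V)))) = True
    (V OR S) OR (NOT D AND (NOT S AND NOT V)) = False
      V OR S = False
      NOT D AND (NOT S AND NOT V) = False
        NOT D = False
        NOT S AND NOT V = True
          NOT S = True
          NOT V = True
The formula evaluates to True.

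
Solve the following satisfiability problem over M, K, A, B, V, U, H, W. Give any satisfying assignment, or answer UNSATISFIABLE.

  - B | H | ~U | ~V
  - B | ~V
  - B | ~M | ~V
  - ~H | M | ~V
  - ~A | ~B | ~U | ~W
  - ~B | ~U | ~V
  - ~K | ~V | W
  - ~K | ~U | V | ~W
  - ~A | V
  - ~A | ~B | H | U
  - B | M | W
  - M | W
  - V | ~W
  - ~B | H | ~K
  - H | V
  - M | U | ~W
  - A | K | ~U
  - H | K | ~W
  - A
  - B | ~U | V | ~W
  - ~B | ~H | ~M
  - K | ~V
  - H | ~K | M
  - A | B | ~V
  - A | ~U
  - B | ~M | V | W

Case A = True:
  (~A | V) forces V = True.
  (B | ~V) forces B = True.
  (~B | ~U | ~V) forces U = False.
  (~A | ~B | H | U) forces H = True.
  (~H | M | ~V) forces M = True.
  Clause (~B | ~H | ~M) is falsified — contradiction.
Case A = False:
  Clause (A) is falsified — contradiction.
Both cases fail, so the formula is unsatisfiable.

Unsatisfiable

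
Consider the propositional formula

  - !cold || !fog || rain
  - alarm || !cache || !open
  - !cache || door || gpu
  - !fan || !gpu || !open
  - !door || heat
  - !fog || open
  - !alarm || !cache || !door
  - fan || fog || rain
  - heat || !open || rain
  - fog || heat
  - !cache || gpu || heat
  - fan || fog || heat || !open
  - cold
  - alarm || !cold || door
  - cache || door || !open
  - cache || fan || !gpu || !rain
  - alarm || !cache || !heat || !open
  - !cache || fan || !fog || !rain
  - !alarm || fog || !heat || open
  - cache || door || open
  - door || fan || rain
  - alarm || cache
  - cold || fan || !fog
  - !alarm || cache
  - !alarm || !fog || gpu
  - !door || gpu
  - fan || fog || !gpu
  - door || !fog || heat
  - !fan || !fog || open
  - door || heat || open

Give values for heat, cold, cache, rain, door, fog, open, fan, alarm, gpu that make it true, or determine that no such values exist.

Unit clause (cold) forces cold = True.
Try heat = False:
  (!door || heat) forces door = False.
  (fog || heat) forces fog = True.
  clause (door || !fog || heat) is falsified — backtrack.
So heat = True.
Set cache = True.
Set rain = True.
Set door = True.
  then (!alarm || !cache || !door) forces alarm = False.
  then (alarm || !cache || !heat || !open) forces open = False.
  then (!door || gpu) forces gpu = True.
  then (!fog || open) forces fog = False.
  then (fan || fog || !gpu) forces fan = True.
All clauses satisfied.

heat = True, cold = True, cache = True, rain = True, door = True, fog = False, open = False, fan = True, alarm = False, gpu = True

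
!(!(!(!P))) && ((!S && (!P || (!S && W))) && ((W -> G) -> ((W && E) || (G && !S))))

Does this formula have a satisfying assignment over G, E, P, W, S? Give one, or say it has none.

G = False; E = True; P = True; W = True; S = False

  !(!(!(!P))) = True
    !(!(!P)) = False
      !(!P) = True
        !P = False
  (!S && (!P || (!S && W))) && ((W -> G) -> ((W && E) || (G && !S))) = True
    !S && (!P || (!S && W)) = True
      !S = True
      !P || (!S && W) = True
        !P = False
        !S && W = True
          !S = True
    (W -> G) -> ((W && E) || (G && !S)) = True
      W -> G = False
      (W && E) || (G && !S) = True
        W && E = True
        G && !S = False
          !S = True
Both conjuncts True, so the formula holds.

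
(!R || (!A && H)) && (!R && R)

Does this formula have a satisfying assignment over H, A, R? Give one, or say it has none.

The formula is unsatisfiable.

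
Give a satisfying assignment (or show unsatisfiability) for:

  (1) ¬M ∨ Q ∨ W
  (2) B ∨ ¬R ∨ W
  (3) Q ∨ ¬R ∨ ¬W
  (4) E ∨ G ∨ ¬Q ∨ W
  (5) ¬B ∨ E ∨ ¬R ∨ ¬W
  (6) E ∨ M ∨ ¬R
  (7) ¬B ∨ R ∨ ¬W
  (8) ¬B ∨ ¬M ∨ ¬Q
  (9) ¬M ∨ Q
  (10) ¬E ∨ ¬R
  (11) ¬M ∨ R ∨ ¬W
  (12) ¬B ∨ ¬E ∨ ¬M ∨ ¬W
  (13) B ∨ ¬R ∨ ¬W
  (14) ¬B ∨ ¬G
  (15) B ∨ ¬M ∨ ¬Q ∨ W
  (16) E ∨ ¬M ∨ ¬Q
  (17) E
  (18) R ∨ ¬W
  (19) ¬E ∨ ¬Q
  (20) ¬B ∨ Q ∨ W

G=F, R=F, B=F, E=T, Q=F, M=F, W=F

Unit clause (E) forces E = True.
In (¬E ∨ ¬Q) only ¬Q is left, so Q = False.
In (¬M ∨ Q) only ¬M is left, so M = False.
In (¬E ∨ ¬R) only ¬R is left, so R = False.
In (R ∨ ¬W) only ¬W is left, so W = False.
In (¬B ∨ Q ∨ W) only ¬B is left, so B = False.
Set G = False.
All clauses satisfied.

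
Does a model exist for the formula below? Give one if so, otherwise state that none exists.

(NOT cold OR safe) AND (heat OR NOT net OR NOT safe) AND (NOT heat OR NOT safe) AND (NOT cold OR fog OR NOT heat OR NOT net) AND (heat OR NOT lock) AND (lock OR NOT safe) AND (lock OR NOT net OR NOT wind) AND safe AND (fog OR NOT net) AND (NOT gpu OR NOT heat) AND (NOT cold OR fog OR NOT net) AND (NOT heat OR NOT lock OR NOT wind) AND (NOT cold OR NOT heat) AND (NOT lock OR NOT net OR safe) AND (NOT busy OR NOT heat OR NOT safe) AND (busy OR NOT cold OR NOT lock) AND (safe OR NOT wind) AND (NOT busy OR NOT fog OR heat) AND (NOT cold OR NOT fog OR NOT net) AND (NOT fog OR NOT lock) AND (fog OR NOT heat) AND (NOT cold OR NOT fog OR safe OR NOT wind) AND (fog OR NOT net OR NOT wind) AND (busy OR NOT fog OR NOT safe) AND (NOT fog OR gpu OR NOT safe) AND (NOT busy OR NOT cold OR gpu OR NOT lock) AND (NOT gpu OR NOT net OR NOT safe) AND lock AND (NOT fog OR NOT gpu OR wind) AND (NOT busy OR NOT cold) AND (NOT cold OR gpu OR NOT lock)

Unsatisfiable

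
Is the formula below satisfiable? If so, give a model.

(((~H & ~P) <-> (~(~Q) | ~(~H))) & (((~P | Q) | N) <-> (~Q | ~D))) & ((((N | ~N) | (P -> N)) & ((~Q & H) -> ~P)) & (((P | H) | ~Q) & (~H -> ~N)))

Case H = True: the conjunct (~H & ~P) <-> (~(~Q) | ~(~H)) becomes (False & ~P) <-> (~(~Q) | True) = False.
Case H = False: the formula simplifies to ((~P <-> ~(~Q)) & (((~P | Q) | N) <-> (~Q | ~D))) & (((N | ~N) | (P -> N)) & ((P | ~Q) & ~N)).
  N = True: the conjunct ~N is False.
  N = False: simplifies to ((~P <-> ~(~Q)) & ((~P | Q) <-> (~Q | ~D))) & (P | ~Q).
    Q = True: simplifies to (~P & ~D) & P.
      P = True: the conjunct ~P is False.
      P = False: the conjunct P is False.
    Q = False: simplifies to P & ~P.
      P = True: the conjunct ~P is False.
      P = False: the conjunct P is False.
Both cases fail — unsatisfiable.

UNSATISFIABLE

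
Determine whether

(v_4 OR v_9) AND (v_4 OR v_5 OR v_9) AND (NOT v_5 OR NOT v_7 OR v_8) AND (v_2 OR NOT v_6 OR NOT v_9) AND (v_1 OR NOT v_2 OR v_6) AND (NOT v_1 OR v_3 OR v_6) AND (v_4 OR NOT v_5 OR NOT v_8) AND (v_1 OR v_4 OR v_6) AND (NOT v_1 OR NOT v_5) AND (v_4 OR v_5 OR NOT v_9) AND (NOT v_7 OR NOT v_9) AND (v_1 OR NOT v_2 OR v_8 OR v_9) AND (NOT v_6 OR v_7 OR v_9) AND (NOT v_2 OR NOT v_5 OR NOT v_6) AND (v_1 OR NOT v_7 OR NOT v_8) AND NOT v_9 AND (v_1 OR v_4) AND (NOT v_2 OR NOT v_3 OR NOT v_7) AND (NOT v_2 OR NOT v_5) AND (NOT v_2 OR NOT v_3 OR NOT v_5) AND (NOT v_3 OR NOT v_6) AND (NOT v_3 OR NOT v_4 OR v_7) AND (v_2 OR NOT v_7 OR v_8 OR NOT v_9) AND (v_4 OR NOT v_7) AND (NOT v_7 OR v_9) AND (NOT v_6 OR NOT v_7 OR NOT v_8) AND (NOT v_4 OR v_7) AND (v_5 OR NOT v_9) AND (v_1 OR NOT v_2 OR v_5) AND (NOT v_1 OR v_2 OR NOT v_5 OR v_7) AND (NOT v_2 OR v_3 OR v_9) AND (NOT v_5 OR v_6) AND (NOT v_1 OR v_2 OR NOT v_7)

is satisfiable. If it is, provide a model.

UNSATISFIABLE

Case v_9 = True:
  Clause (NOT v_9) is falsified — contradiction.
Case v_9 = False:
  (v_4 OR v_9) forces v_4 = True.
  (NOT v_7 OR v_9) forces v_7 = False.
  Clause (NOT v_4 OR v_7) is falsified — contradiction.
Both cases fail, so the formula is unsatisfiable.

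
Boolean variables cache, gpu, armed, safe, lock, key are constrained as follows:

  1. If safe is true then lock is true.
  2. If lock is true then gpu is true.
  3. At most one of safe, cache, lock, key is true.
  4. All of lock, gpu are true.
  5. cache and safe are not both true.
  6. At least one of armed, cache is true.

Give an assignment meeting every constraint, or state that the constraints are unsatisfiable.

cache = False; gpu = True; armed = True; safe = False; lock = True; key = False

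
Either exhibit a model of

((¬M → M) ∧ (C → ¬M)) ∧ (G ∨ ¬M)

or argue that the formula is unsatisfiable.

G=T; M=T; C=F

  (¬M → M) ∧ (C → ¬M) = True
    ¬M → M = True
      ¬M = False
    C → ¬M = True
      ¬M = False
  G ∨ ¬M = True
    ¬M = False
Both conjuncts True, so the formula holds.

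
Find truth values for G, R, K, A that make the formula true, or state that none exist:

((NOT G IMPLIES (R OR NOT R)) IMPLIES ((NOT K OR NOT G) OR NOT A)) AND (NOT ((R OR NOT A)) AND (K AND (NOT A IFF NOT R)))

Case R = True: the conjunct NOT ((R OR NOT A)) becomes NOT ((True OR NOT A)) = False.
Case R = False: the formula simplifies to ((NOT K OR NOT G) OR NOT A) AND (NOT (NOT A) AND (K AND NOT A)).
  A = True: the conjunct NOT A is False.
  A = False: the conjunct NOT (NOT A) becomes NOT (NOT False) = False.
Both cases fail — unsatisfiable.

The formula is unsatisfiable.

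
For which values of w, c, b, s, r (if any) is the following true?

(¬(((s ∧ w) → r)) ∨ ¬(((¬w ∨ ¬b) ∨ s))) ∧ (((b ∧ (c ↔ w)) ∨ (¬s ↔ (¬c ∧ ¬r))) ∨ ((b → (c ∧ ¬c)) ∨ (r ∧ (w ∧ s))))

w = True; c = True; b = True; s = True; r = False

  ¬(((s ∧ w) → r)) ∨ ¬(((¬w ∨ ¬b) ∨ s)) = True
    ¬(((s ∧ w) → r)) = True
      (s ∧ w) → r = False
        s ∧ w = True
    ¬(((¬w ∨ ¬b) ∨ s)) = False
      (¬w ∨ ¬b) ∨ s = True
        ¬w ∨ ¬b = False
          ¬w = False
          ¬b = False
  ((b ∧ (c ↔ w)) ∨ (¬s ↔ (¬c ∧ ¬r))) ∨ ((b → (c ∧ ¬c)) ∨ (r ∧ (w ∧ s))) = True
    (b ∧ (c ↔ w)) ∨ (¬s ↔ (¬c ∧ ¬r)) = True
      b ∧ (c ↔ w) = True
        c ↔ w = True
      ¬s ↔ (¬c ∧ ¬r) = True
        ¬s = False
        ¬c ∧ ¬r = False
          ¬c = False
          ¬r = True
    (b → (c ∧ ¬c)) ∨ (r ∧ (w ∧ s)) = False
      b → (c ∧ ¬c) = False
        c ∧ ¬c = False
          ¬c = False
      r ∧ (w ∧ s) = False
        w ∧ s = True
Both conjuncts True, so the formula holds.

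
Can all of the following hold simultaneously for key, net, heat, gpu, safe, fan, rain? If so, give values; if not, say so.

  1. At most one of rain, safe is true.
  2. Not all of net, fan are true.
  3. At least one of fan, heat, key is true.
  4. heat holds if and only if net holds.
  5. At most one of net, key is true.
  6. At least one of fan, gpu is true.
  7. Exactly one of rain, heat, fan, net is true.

key = True; net = False; heat = False; gpu = False; safe = False; fan = True; rain = False

  (1) {rain, safe}: 0 true — at most one ✓
  (2) {net, fan}: 1/2 true — not all ✓
  (3) {fan, heat, key}: 2 true — at least one ✓
  (4) heat=F, net=F — same ✓
  (5) {net, key}: 1 true — at most one ✓
  (6) {fan, gpu}: 1 true — at least one ✓
  (7) {rain, heat, fan, net}: 1 true — exactly one ✓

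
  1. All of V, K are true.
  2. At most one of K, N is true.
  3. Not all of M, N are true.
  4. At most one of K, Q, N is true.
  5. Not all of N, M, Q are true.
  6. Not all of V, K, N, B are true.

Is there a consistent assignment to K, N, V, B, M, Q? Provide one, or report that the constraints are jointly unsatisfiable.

K: True, N: False, V: True, B: True, M: True, Q: False

  (1) {V, K}: all 2 true ✓
  (2) {K, N}: 1 true — at most one ✓
  (3) {M, N}: 1/2 true — not all ✓
  (4) {K, Q, N}: 1 true — at most one ✓
  (5) {N, M, Q}: 1/3 true — not all ✓
  (6) {V, K, N, B}: 3/4 true — not all ✓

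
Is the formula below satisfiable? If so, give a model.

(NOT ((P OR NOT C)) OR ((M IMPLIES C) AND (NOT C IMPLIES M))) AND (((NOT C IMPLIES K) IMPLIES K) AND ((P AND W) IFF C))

M = False, W = True, C = True, P = True, K = True

  NOT ((P OR NOT C)) OR ((M IMPLIES C) AND (NOT C IMPLIES M)) = True
    NOT ((P OR NOT C)) = False
      P OR NOT C = True
        NOT C = False
    (M IMPLIES C) AND (NOT C IMPLIES M) = True
      M IMPLIES C = True
      NOT C IMPLIES M = True
        NOT C = False
  ((NOT C IMPLIES K) IMPLIES K) AND ((P AND W) IFF C) = True
    (NOT C IMPLIES K) IMPLIES K = True
      NOT C IMPLIES K = True
        NOT C = False
    (P AND W) IFF C = True
      P AND W = True
Both conjuncts True, so the formula holds.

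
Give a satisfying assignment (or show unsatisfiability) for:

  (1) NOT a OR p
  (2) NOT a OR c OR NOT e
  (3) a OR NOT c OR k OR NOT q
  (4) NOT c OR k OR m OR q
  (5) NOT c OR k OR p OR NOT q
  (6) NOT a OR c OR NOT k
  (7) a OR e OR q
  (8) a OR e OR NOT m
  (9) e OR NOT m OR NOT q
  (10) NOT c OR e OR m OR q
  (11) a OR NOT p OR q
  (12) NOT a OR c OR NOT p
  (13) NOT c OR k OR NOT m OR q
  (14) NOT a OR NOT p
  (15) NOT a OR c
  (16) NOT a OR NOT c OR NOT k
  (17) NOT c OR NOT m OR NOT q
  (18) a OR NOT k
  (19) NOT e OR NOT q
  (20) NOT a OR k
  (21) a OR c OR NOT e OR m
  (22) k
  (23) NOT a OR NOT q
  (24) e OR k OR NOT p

Case k = True:
  (a OR NOT k) forces a = True.
  (NOT a OR p) forces p = True.
  Clause (NOT a OR NOT p) is falsified — contradiction.
Case k = False:
  Clause (k) is falsified — contradiction.
Both cases fail, so the formula is unsatisfiable.

The formula is unsatisfiable.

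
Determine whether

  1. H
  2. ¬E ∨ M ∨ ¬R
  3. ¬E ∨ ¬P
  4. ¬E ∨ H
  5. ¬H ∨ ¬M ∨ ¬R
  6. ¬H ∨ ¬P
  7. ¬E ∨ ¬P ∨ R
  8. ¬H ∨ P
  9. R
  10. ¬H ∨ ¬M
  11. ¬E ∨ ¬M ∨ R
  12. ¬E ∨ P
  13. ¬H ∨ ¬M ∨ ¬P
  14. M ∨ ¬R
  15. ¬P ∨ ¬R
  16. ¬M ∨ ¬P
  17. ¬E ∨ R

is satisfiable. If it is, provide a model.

UNSATISFIABLE

Case H = True:
  (¬H ∨ ¬P) forces P = False.
  Clause (¬H ∨ P) is falsified — contradiction.
Case H = False:
  Clause (H) is falsified — contradiction.
Both cases fail, so the formula is unsatisfiable.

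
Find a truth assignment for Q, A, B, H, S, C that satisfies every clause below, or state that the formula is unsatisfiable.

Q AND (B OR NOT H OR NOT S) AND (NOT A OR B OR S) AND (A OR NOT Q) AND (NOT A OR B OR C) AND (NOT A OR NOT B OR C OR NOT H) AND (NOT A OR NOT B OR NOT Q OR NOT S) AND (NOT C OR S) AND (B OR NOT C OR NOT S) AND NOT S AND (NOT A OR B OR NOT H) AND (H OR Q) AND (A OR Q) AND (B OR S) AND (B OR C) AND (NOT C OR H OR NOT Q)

Unit clause (Q) forces Q = True.
In (A OR NOT Q) only A is left, so A = True.
Unit clause (NOT S) forces S = False.
In (B OR S) only B is left, so B = True.
In (NOT C OR S) only NOT C is left, so C = False.
In (NOT A OR NOT B OR C OR NOT H) only NOT H is left, so H = False.
All clauses satisfied.

Q=T; A=T; B=T; H=F; S=F; C=F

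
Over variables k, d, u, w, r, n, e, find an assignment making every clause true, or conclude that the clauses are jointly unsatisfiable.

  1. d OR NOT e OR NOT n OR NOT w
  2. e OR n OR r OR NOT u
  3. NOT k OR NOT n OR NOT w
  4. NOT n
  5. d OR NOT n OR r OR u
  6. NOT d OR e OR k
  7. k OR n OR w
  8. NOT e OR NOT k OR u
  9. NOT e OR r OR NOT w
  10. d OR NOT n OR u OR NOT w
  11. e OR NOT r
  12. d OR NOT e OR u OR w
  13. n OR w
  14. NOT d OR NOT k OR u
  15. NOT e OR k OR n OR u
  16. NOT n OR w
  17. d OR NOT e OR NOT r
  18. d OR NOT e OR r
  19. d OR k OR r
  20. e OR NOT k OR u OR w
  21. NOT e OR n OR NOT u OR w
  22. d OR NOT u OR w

k: True, d: False, u: False, w: True, r: False, n: False, e: False

Unit clause (NOT n) forces n = False.
In (n OR w) only w is left, so w = True.
Set k = True.
Set d = False.
Set u = False.
  then (NOT e OR NOT k OR u) forces e = False.
  then (e OR NOT r) forces r = False.
All clauses satisfied.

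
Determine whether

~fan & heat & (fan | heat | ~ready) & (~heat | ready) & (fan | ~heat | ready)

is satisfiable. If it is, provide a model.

Unit clause (~fan) forces fan = False.
Unit clause (heat) forces heat = True.
In (~heat | ready) only ready is left, so ready = True.
All clauses satisfied.

ready: True, fan: False, heat: True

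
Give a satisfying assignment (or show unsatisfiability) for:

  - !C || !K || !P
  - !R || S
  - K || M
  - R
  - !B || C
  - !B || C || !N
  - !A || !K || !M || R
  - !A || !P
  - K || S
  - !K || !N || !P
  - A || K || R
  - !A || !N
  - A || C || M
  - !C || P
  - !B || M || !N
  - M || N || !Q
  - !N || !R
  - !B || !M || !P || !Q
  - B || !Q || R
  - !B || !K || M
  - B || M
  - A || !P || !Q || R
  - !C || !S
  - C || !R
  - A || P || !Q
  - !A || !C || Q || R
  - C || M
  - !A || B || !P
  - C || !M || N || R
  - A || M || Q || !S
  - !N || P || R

Unsatisfiable

Case C = True:
  (R) forces R = True.
  (!R || S) forces S = True.
  Clause (!C || !S) is falsified — contradiction.
Case C = False:
  (R) forces R = True.
  Clause (C || !R) is falsified — contradiction.
Both cases fail, so the formula is unsatisfiable.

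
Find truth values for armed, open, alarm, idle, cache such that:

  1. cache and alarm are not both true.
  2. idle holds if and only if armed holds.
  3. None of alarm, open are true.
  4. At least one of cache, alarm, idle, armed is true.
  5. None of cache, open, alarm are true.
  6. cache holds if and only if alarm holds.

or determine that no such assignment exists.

armed = True, open = False, alarm = False, idle = True, cache = False

  (1) cache=F, alarm=F — not both ✓
  (2) idle=T, armed=T — same ✓
  (3) {alarm, open}: 0 true — none ✓
  (4) {cache, alarm, idle, armed}: 2 true — at least one ✓
  (5) {cache, open, alarm}: 0 true — none ✓
  (6) cache=F, alarm=F — same ✓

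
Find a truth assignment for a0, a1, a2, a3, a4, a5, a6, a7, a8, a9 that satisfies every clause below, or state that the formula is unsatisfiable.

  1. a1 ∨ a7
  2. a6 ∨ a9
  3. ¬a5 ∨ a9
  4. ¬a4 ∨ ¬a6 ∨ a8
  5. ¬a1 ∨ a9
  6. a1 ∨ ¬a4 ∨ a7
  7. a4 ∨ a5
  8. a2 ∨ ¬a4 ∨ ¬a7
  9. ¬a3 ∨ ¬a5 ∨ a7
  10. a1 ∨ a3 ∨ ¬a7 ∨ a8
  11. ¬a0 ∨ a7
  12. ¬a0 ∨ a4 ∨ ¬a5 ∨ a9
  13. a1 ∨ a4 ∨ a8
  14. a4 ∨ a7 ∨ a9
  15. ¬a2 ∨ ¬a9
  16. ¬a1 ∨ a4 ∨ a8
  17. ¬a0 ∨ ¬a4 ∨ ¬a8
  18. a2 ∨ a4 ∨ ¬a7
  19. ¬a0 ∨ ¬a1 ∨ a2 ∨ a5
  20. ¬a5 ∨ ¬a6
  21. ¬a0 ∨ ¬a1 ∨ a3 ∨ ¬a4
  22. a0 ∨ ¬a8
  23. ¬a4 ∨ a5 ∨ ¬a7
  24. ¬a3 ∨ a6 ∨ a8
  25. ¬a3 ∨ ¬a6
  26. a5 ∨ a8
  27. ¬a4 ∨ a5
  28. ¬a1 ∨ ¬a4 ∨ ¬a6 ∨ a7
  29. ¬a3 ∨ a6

a0 = False, a1 = True, a2 = False, a3 = False, a4 = True, a5 = True, a6 = False, a7 = False, a8 = False, a9 = True

Set a0 = False.
  then (a0 ∨ ¬a8) forces a8 = False.
  then (a5 ∨ a8) forces a5 = True.
  then (¬a5 ∨ a9) forces a9 = True.
  then (¬a2 ∨ ¬a9) forces a2 = False.
  then (¬a5 ∨ ¬a6) forces a6 = False.
  then (¬a3 ∨ a6 ∨ a8) forces a3 = False.
Try a1 = False:
  (a1 ∨ a7) forces a7 = True.
  clause (a1 ∨ a3 ∨ ¬a7 ∨ a8) is falsified — backtrack.
So a1 = True.
  then (¬a1 ∨ a4 ∨ a8) forces a4 = True.
  then (a2 ∨ ¬a4 ∨ ¬a7) forces a7 = False.
All clauses satisfied.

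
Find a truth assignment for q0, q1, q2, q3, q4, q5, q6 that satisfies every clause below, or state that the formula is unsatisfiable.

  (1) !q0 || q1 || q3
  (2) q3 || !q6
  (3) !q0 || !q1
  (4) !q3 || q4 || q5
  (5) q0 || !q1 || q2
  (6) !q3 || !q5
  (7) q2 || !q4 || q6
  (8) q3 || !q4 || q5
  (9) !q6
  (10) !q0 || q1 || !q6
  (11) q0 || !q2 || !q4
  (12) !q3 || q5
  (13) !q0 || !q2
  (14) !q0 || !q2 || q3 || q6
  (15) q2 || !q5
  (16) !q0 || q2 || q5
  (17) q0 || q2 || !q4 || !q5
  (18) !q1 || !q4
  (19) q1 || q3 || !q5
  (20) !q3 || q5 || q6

q0=F, q1=F, q2=F, q3=F, q4=F, q5=F, q6=F

Unit clause (!q6) forces q6 = False.
Try q0 = True:
  (!q0 || !q1) forces q1 = False.
  (!q0 || q1 || q3) forces q3 = True.
  (!q3 || !q5) forces q5 = False.
  clause (!q3 || q5) is falsified — backtrack.
So q0 = False.
Set q1 = False.
Set q2 = False.
  then (q2 || !q4 || q6) forces q4 = False.
  then (q2 || !q5) forces q5 = False.
  then (!q3 || q5 || q6) forces q3 = False.
All clauses satisfied.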